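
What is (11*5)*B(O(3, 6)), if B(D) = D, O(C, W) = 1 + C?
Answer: 220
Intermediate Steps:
(11*5)*B(O(3, 6)) = (11*5)*(1 + 3) = 55*4 = 220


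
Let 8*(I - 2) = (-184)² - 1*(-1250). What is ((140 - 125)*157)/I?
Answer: 9420/17561 ≈ 0.53642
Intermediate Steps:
I = 17561/4 (I = 2 + ((-184)² - 1*(-1250))/8 = 2 + (33856 + 1250)/8 = 2 + (⅛)*35106 = 2 + 17553/4 = 17561/4 ≈ 4390.3)
((140 - 125)*157)/I = ((140 - 125)*157)/(17561/4) = (15*157)*(4/17561) = 2355*(4/17561) = 9420/17561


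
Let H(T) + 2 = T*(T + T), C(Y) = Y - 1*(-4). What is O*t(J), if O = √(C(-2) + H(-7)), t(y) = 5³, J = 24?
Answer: 875*√2 ≈ 1237.4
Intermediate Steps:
C(Y) = 4 + Y (C(Y) = Y + 4 = 4 + Y)
t(y) = 125
H(T) = -2 + 2*T² (H(T) = -2 + T*(T + T) = -2 + T*(2*T) = -2 + 2*T²)
O = 7*√2 (O = √((4 - 2) + (-2 + 2*(-7)²)) = √(2 + (-2 + 2*49)) = √(2 + (-2 + 98)) = √(2 + 96) = √98 = 7*√2 ≈ 9.8995)
O*t(J) = (7*√2)*125 = 875*√2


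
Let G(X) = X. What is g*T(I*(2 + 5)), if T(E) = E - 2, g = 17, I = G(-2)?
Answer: -272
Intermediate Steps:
I = -2
T(E) = -2 + E
g*T(I*(2 + 5)) = 17*(-2 - 2*(2 + 5)) = 17*(-2 - 2*7) = 17*(-2 - 14) = 17*(-16) = -272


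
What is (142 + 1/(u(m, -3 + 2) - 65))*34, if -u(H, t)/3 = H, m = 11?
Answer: 236555/49 ≈ 4827.7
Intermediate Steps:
u(H, t) = -3*H
(142 + 1/(u(m, -3 + 2) - 65))*34 = (142 + 1/(-3*11 - 65))*34 = (142 + 1/(-33 - 65))*34 = (142 + 1/(-98))*34 = (142 - 1/98)*34 = (13915/98)*34 = 236555/49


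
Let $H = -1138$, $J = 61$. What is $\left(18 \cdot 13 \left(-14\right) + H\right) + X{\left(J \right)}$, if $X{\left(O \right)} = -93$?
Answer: $-4507$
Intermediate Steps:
$\left(18 \cdot 13 \left(-14\right) + H\right) + X{\left(J \right)} = \left(18 \cdot 13 \left(-14\right) - 1138\right) - 93 = \left(234 \left(-14\right) - 1138\right) - 93 = \left(-3276 - 1138\right) - 93 = -4414 - 93 = -4507$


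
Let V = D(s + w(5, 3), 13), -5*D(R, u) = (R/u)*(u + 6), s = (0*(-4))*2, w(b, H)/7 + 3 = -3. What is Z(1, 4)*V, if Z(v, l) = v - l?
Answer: -2394/65 ≈ -36.831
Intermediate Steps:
w(b, H) = -42 (w(b, H) = -21 + 7*(-3) = -21 - 21 = -42)
s = 0 (s = 0*2 = 0)
D(R, u) = -R*(6 + u)/(5*u) (D(R, u) = -R/u*(u + 6)/5 = -R/u*(6 + u)/5 = -R*(6 + u)/(5*u))
V = 798/65 (V = -⅕*(0 - 42)*(6 + 13)/13 = -⅕*(-42)*1/13*19 = 798/65 ≈ 12.277)
Z(1, 4)*V = (1 - 1*4)*(798/65) = (1 - 4)*(798/65) = -3*798/65 = -2394/65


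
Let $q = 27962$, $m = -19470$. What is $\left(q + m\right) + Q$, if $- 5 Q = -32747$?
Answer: $\frac{75207}{5} \approx 15041.0$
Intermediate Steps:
$Q = \frac{32747}{5}$ ($Q = \left(- \frac{1}{5}\right) \left(-32747\right) = \frac{32747}{5} \approx 6549.4$)
$\left(q + m\right) + Q = \left(27962 - 19470\right) + \frac{32747}{5} = 8492 + \frac{32747}{5} = \frac{75207}{5}$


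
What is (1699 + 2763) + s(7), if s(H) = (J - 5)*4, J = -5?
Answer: 4422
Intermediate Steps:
s(H) = -40 (s(H) = (-5 - 5)*4 = -10*4 = -40)
(1699 + 2763) + s(7) = (1699 + 2763) - 40 = 4462 - 40 = 4422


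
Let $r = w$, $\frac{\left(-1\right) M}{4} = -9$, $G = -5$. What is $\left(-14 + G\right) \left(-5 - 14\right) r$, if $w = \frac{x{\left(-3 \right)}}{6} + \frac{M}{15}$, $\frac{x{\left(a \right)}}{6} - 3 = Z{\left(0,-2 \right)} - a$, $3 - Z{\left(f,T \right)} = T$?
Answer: $\frac{24187}{5} \approx 4837.4$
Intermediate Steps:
$Z{\left(f,T \right)} = 3 - T$
$M = 36$ ($M = \left(-4\right) \left(-9\right) = 36$)
$x{\left(a \right)} = 48 - 6 a$ ($x{\left(a \right)} = 18 + 6 \left(\left(3 - -2\right) - a\right) = 18 + 6 \left(\left(3 + 2\right) - a\right) = 18 + 6 \left(5 - a\right) = 18 - \left(-30 + 6 a\right) = 48 - 6 a$)
$w = \frac{67}{5}$ ($w = \frac{48 - -18}{6} + \frac{36}{15} = \left(48 + 18\right) \frac{1}{6} + 36 \cdot \frac{1}{15} = 66 \cdot \frac{1}{6} + \frac{12}{5} = 11 + \frac{12}{5} = \frac{67}{5} \approx 13.4$)
$r = \frac{67}{5} \approx 13.4$
$\left(-14 + G\right) \left(-5 - 14\right) r = \left(-14 - 5\right) \left(-5 - 14\right) \frac{67}{5} = \left(-19\right) \left(-19\right) \frac{67}{5} = 361 \cdot \frac{67}{5} = \frac{24187}{5}$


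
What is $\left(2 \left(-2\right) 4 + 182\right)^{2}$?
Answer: $27556$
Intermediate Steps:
$\left(2 \left(-2\right) 4 + 182\right)^{2} = \left(\left(-4\right) 4 + 182\right)^{2} = \left(-16 + 182\right)^{2} = 166^{2} = 27556$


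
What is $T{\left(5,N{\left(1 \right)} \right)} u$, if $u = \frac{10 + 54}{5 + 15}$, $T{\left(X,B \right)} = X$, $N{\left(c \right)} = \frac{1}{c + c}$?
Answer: $16$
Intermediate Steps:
$N{\left(c \right)} = \frac{1}{2 c}$
$u = \frac{16}{5}$ ($u = \frac{64}{20} = 64 \cdot \frac{1}{20} = \frac{16}{5} \approx 3.2$)
$T{\left(5,N{\left(1 \right)} \right)} u = 5 \cdot \frac{16}{5} = 16$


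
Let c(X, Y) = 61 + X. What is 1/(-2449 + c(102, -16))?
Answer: -1/2286 ≈ -0.00043745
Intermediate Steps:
1/(-2449 + c(102, -16)) = 1/(-2449 + (61 + 102)) = 1/(-2449 + 163) = 1/(-2286) = -1/2286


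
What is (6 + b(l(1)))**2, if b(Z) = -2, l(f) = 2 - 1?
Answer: 16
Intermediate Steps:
l(f) = 1
(6 + b(l(1)))**2 = (6 - 2)**2 = 4**2 = 16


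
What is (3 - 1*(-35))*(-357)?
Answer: -13566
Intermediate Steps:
(3 - 1*(-35))*(-357) = (3 + 35)*(-357) = 38*(-357) = -13566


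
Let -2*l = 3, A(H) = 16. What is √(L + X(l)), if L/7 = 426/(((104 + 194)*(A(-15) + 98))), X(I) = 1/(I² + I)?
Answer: √410025054/16986 ≈ 1.1921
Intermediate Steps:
l = -3/2 (l = -½*3 = -3/2 ≈ -1.5000)
X(I) = 1/(I + I²)
L = 497/5662 (L = 7*(426/(((104 + 194)*(16 + 98)))) = 7*(426/((298*114))) = 7*(426/33972) = 7*(426*(1/33972)) = 7*(71/5662) = 497/5662 ≈ 0.087778)
√(L + X(l)) = √(497/5662 + 1/((-3/2)*(1 - 3/2))) = √(497/5662 - 2/(3*(-½))) = √(497/5662 - ⅔*(-2)) = √(497/5662 + 4/3) = √(24139/16986) = √410025054/16986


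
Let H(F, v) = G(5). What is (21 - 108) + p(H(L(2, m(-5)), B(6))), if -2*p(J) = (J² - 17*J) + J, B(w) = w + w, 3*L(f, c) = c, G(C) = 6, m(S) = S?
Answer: -57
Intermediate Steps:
L(f, c) = c/3
B(w) = 2*w
H(F, v) = 6
p(J) = 8*J - J²/2 (p(J) = -((J² - 17*J) + J)/2 = -(J² - 16*J)/2 = 8*J - J²/2)
(21 - 108) + p(H(L(2, m(-5)), B(6))) = (21 - 108) + (½)*6*(16 - 1*6) = -87 + (½)*6*(16 - 6) = -87 + (½)*6*10 = -87 + 30 = -57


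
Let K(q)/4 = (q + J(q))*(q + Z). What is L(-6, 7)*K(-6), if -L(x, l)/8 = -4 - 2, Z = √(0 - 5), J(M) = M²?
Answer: -34560 + 5760*I*√5 ≈ -34560.0 + 12880.0*I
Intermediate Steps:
Z = I*√5 (Z = √(-5) = I*√5 ≈ 2.2361*I)
L(x, l) = 48 (L(x, l) = -8*(-4 - 2) = -8*(-6) = 48)
K(q) = 4*(q + q²)*(q + I*√5) (K(q) = 4*((q + q²)*(q + I*√5)) = 4*(q + q²)*(q + I*√5))
L(-6, 7)*K(-6) = 48*(4*(-6)*(-6 + (-6)² + I*√5 + I*(-6)*√5)) = 48*(4*(-6)*(-6 + 36 + I*√5 - 6*I*√5)) = 48*(4*(-6)*(30 - 5*I*√5)) = 48*(-720 + 120*I*√5) = -34560 + 5760*I*√5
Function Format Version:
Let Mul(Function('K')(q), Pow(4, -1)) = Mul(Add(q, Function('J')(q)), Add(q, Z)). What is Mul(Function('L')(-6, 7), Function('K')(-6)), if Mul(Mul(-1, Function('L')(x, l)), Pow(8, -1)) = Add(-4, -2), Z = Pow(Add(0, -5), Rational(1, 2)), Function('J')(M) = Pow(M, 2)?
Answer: Add(-34560, Mul(5760, I, Pow(5, Rational(1, 2)))) ≈ Add(-34560., Mul(12880., I))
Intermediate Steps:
Z = Mul(I, Pow(5, Rational(1, 2))) (Z = Pow(-5, Rational(1, 2)) = Mul(I, Pow(5, Rational(1, 2))) ≈ Mul(2.2361, I))
Function('L')(x, l) = 48 (Function('L')(x, l) = Mul(-8, Add(-4, -2)) = Mul(-8, -6) = 48)
Function('K')(q) = Mul(4, Add(q, Pow(q, 2)), Add(q, Mul(I, Pow(5, Rational(1, 2))))) (Function('K')(q) = Mul(4, Mul(Add(q, Pow(q, 2)), Add(q, Mul(I, Pow(5, Rational(1, 2)))))) = Mul(4, Add(q, Pow(q, 2)), Add(q, Mul(I, Pow(5, Rational(1, 2))))))
Mul(Function('L')(-6, 7), Function('K')(-6)) = Mul(48, Mul(4, -6, Add(-6, Pow(-6, 2), Mul(I, Pow(5, Rational(1, 2))), Mul(I, -6, Pow(5, Rational(1, 2)))))) = Mul(48, Mul(4, -6, Add(-6, 36, Mul(I, Pow(5, Rational(1, 2))), Mul(-6, I, Pow(5, Rational(1, 2)))))) = Mul(48, Mul(4, -6, Add(30, Mul(-5, I, Pow(5, Rational(1, 2)))))) = Mul(48, Add(-720, Mul(120, I, Pow(5, Rational(1, 2))))) = Add(-34560, Mul(5760, I, Pow(5, Rational(1, 2))))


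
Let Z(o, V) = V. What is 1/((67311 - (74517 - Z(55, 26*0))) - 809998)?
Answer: -1/817204 ≈ -1.2237e-6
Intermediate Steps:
1/((67311 - (74517 - Z(55, 26*0))) - 809998) = 1/((67311 - (74517 - 26*0)) - 809998) = 1/((67311 - (74517 - 1*0)) - 809998) = 1/((67311 - (74517 + 0)) - 809998) = 1/((67311 - 1*74517) - 809998) = 1/((67311 - 74517) - 809998) = 1/(-7206 - 809998) = 1/(-817204) = -1/817204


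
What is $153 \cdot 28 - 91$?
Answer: $4193$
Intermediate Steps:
$153 \cdot 28 - 91 = 4284 - 91 = 4193$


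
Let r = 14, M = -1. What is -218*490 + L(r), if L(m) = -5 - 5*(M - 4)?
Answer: -106800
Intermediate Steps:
L(m) = 20 (L(m) = -5 - 5*(-1 - 4) = -5 - 5*(-5) = -5 + 25 = 20)
-218*490 + L(r) = -218*490 + 20 = -106820 + 20 = -106800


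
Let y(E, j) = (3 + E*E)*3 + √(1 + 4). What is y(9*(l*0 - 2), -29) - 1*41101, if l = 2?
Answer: -40120 + √5 ≈ -40118.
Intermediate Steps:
y(E, j) = 9 + √5 + 3*E² (y(E, j) = (3 + E²)*3 + √5 = (9 + 3*E²) + √5 = 9 + √5 + 3*E²)
y(9*(l*0 - 2), -29) - 1*41101 = (9 + √5 + 3*(9*(2*0 - 2))²) - 1*41101 = (9 + √5 + 3*(9*(0 - 2))²) - 41101 = (9 + √5 + 3*(9*(-2))²) - 41101 = (9 + √5 + 3*(-18)²) - 41101 = (9 + √5 + 3*324) - 41101 = (9 + √5 + 972) - 41101 = (981 + √5) - 41101 = -40120 + √5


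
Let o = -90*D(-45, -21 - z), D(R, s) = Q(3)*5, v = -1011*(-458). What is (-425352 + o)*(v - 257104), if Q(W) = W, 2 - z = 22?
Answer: -87872449668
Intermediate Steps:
z = -20 (z = 2 - 1*22 = 2 - 22 = -20)
v = 463038
D(R, s) = 15 (D(R, s) = 3*5 = 15)
o = -1350 (o = -90*15 = -1350)
(-425352 + o)*(v - 257104) = (-425352 - 1350)*(463038 - 257104) = -426702*205934 = -87872449668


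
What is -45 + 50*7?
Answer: 305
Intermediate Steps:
-45 + 50*7 = -45 + 350 = 305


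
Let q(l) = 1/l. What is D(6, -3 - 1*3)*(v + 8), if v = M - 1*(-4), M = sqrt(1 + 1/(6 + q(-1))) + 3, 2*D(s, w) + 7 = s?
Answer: -15/2 - sqrt(30)/10 ≈ -8.0477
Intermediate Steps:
D(s, w) = -7/2 + s/2
M = 3 + sqrt(30)/5 (M = sqrt(1 + 1/(6 + 1/(-1))) + 3 = sqrt(1 + 1/(6 - 1)) + 3 = sqrt(1 + 1/5) + 3 = sqrt(6/5) + 3 = sqrt(30)/5 + 3 = 3 + sqrt(30)/5 ≈ 4.0954)
v = 7 + sqrt(30)/5 (v = (3 + sqrt(30)/5) - 1*(-4) = (3 + sqrt(30)/5) + 4 = 7 + sqrt(30)/5 ≈ 8.0954)
D(6, -3 - 1*3)*(v + 8) = (-7/2 + (1/2)*6)*((7 + sqrt(30)/5) + 8) = (-7/2 + 3)*(15 + sqrt(30)/5) = -(15 + sqrt(30)/5)/2 = -15/2 - sqrt(30)/10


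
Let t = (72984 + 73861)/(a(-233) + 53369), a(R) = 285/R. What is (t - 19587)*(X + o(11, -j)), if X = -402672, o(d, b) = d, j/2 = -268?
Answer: 98057656550565859/12434692 ≈ 7.8858e+9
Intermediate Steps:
j = -536 (j = 2*(-268) = -536)
t = 34214885/12434692 (t = (72984 + 73861)/(285/(-233) + 53369) = 146845/(285*(-1/233) + 53369) = 146845/(-285/233 + 53369) = 146845/(12434692/233) = 146845*(233/12434692) = 34214885/12434692 ≈ 2.7516)
(t - 19587)*(X + o(11, -j)) = (34214885/12434692 - 19587)*(-402672 + 11) = -243524097319/12434692*(-402661) = 98057656550565859/12434692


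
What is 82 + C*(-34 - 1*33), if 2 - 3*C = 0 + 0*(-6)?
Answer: 112/3 ≈ 37.333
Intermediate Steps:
C = 2/3 (C = 2/3 - (0 + 0*(-6))/3 = 2/3 - (0 + 0)/3 = 2/3 - 1/3*0 = 2/3 + 0 = 2/3 ≈ 0.66667)
82 + C*(-34 - 1*33) = 82 + 2*(-34 - 1*33)/3 = 82 + 2*(-34 - 33)/3 = 82 + (2/3)*(-67) = 82 - 134/3 = 112/3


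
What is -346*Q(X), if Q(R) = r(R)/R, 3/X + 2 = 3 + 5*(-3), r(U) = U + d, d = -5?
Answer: -25258/3 ≈ -8419.3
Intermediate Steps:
r(U) = -5 + U (r(U) = U - 5 = -5 + U)
X = -3/14 (X = 3/(-2 + (3 + 5*(-3))) = 3/(-2 + (3 - 15)) = 3/(-2 - 12) = 3/(-14) = 3*(-1/14) = -3/14 ≈ -0.21429)
Q(R) = (-5 + R)/R
-346*Q(X) = -346*(-5 - 3/14)/(-3/14) = -(-4844)*(-73)/(3*14) = -346*73/3 = -25258/3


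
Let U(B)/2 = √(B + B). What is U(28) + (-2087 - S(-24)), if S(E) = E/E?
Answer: -2088 + 4*√14 ≈ -2073.0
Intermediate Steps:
U(B) = 2*√2*√B (U(B) = 2*√(B + B) = 2*√(2*B) = 2*(√2*√B) = 2*√2*√B)
S(E) = 1
U(28) + (-2087 - S(-24)) = 2*√2*√28 + (-2087 - 1*1) = 2*√2*(2*√7) + (-2087 - 1) = 4*√14 - 2088 = -2088 + 4*√14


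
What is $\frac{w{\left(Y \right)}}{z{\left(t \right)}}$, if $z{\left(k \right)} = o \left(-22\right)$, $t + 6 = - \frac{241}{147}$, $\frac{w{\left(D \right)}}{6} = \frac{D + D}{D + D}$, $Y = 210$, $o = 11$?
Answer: $- \frac{3}{121} \approx -0.024793$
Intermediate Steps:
$w{\left(D \right)} = 6$ ($w{\left(D \right)} = 6 \frac{D + D}{D + D} = 6 \frac{2 D}{2 D} = 6 \cdot 2 D \frac{1}{2 D} = 6 \cdot 1 = 6$)
$t = - \frac{1123}{147}$ ($t = -6 - \frac{241}{147} = - \frac{1123}{147} \approx -7.6395$)
$z{\left(k \right)} = -242$ ($z{\left(k \right)} = 11 \left(-22\right) = -242$)
$\frac{w{\left(Y \right)}}{z{\left(t \right)}} = \frac{6}{-242} = 6 \left(- \frac{1}{242}\right) = - \frac{3}{121}$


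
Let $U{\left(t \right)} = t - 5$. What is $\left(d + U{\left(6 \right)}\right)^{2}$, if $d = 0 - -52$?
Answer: $2809$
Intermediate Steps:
$U{\left(t \right)} = -5 + t$
$d = 52$ ($d = 0 + 52 = 52$)
$\left(d + U{\left(6 \right)}\right)^{2} = \left(52 + \left(-5 + 6\right)\right)^{2} = \left(52 + 1\right)^{2} = 53^{2} = 2809$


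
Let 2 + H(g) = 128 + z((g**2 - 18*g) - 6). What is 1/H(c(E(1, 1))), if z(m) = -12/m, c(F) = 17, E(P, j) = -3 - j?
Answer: 23/2910 ≈ 0.0079038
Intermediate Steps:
H(g) = 126 - 12/(-6 + g**2 - 18*g) (H(g) = -2 + (128 - 12/((g**2 - 18*g) - 6)) = -2 + (128 - 12/(-6 + g**2 - 18*g)) = 126 - 12/(-6 + g**2 - 18*g))
1/H(c(E(1, 1))) = 1/(6*(128 - 21*17**2 + 378*17)/(6 - 1*17**2 + 18*17)) = 1/(6*(128 - 21*289 + 6426)/(6 - 1*289 + 306)) = 1/(6*(128 - 6069 + 6426)/(6 - 289 + 306)) = 1/(6*485/23) = 1/(6*(1/23)*485) = 1/(2910/23) = 23/2910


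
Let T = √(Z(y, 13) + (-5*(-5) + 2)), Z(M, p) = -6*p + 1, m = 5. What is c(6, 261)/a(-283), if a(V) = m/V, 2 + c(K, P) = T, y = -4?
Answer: 566/5 - 283*I*√2 ≈ 113.2 - 400.22*I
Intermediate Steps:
Z(M, p) = 1 - 6*p
T = 5*I*√2 (T = √((1 - 6*13) + (-5*(-5) + 2)) = √((1 - 78) + (25 + 2)) = √(-77 + 27) = √(-50) = 5*I*√2 ≈ 7.0711*I)
c(K, P) = -2 + 5*I*√2
a(V) = 5/V
c(6, 261)/a(-283) = (-2 + 5*I*√2)/((5/(-283))) = (-2 + 5*I*√2)/((5*(-1/283))) = (-2 + 5*I*√2)/(-5/283) = (-2 + 5*I*√2)*(-283/5) = 566/5 - 283*I*√2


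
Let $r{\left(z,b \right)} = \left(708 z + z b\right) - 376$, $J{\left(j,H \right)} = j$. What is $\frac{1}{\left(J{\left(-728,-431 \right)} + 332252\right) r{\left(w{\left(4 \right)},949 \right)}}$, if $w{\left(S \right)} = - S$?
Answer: $- \frac{1}{2321994096} \approx -4.3066 \cdot 10^{-10}$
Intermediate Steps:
$r{\left(z,b \right)} = -376 + 708 z + b z$ ($r{\left(z,b \right)} = \left(708 z + b z\right) - 376 = -376 + 708 z + b z$)
$\frac{1}{\left(J{\left(-728,-431 \right)} + 332252\right) r{\left(w{\left(4 \right)},949 \right)}} = \frac{1}{\left(-728 + 332252\right) \left(-376 + 708 \left(\left(-1\right) 4\right) + 949 \left(\left(-1\right) 4\right)\right)} = \frac{1}{331524 \left(-376 + 708 \left(-4\right) + 949 \left(-4\right)\right)} = \frac{1}{331524 \left(-376 - 2832 - 3796\right)} = \frac{1}{331524 \left(-7004\right)} = \frac{1}{331524} \left(- \frac{1}{7004}\right) = - \frac{1}{2321994096}$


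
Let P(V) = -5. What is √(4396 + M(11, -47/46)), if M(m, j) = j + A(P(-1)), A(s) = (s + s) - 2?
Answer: 13*√54878/46 ≈ 66.204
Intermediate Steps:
A(s) = -2 + 2*s (A(s) = 2*s - 2 = -2 + 2*s)
M(m, j) = -12 + j (M(m, j) = j + (-2 + 2*(-5)) = j + (-2 - 10) = j - 12 = -12 + j)
√(4396 + M(11, -47/46)) = √(4396 + (-12 - 47/46)) = √(4396 - 599/46) = √(201617/46) = 13*√54878/46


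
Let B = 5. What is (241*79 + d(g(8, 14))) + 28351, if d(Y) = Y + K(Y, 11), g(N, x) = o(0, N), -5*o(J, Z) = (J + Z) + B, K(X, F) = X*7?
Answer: 236846/5 ≈ 47369.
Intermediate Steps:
K(X, F) = 7*X
o(J, Z) = -1 - J/5 - Z/5 (o(J, Z) = -((J + Z) + 5)/5 = -(5 + J + Z)/5 = -1 - J/5 - Z/5)
g(N, x) = -1 - N/5 (g(N, x) = -1 - ⅕*0 - N/5 = -1 + 0 - N/5 = -1 - N/5)
d(Y) = 8*Y (d(Y) = Y + 7*Y = 8*Y)
(241*79 + d(g(8, 14))) + 28351 = (241*79 + 8*(-1 - ⅕*8)) + 28351 = (19039 + 8*(-1 - 8/5)) + 28351 = (19039 + 8*(-13/5)) + 28351 = (19039 - 104/5) + 28351 = 95091/5 + 28351 = 236846/5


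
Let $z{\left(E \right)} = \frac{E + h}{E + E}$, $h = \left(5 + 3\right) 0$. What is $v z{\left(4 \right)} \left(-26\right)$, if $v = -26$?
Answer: $338$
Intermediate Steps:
$h = 0$ ($h = 8 \cdot 0 = 0$)
$z{\left(E \right)} = \frac{1}{2}$ ($z{\left(E \right)} = \frac{E + 0}{E + E} = \frac{E}{2 E} = E \frac{1}{2 E} = \frac{1}{2}$)
$v z{\left(4 \right)} \left(-26\right) = \left(-26\right) \frac{1}{2} \left(-26\right) = \left(-13\right) \left(-26\right) = 338$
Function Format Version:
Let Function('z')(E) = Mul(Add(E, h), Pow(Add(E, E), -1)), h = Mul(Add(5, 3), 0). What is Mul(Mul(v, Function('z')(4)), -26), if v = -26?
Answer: 338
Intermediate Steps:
h = 0 (h = Mul(8, 0) = 0)
Function('z')(E) = Rational(1, 2) (Function('z')(E) = Mul(Add(E, 0), Pow(Add(E, E), -1)) = Mul(E, Pow(Mul(2, E), -1)) = Mul(E, Mul(Rational(1, 2), Pow(E, -1))) = Rational(1, 2))
Mul(Mul(v, Function('z')(4)), -26) = Mul(Mul(-26, Rational(1, 2)), -26) = Mul(-13, -26) = 338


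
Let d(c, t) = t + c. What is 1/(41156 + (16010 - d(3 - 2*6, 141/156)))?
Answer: 52/2973053 ≈ 1.7490e-5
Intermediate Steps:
d(c, t) = c + t
1/(41156 + (16010 - d(3 - 2*6, 141/156))) = 1/(41156 + (16010 - ((3 - 2*6) + 141/156))) = 1/(41156 + (16010 - ((3 - 12) + 141*(1/156)))) = 1/(41156 + (16010 - (-9 + 47/52))) = 1/(41156 + (16010 - 1*(-421/52))) = 1/(41156 + (16010 + 421/52)) = 1/(41156 + 832941/52) = 1/(2973053/52) = 52/2973053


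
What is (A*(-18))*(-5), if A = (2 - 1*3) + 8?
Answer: 630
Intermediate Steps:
A = 7 (A = (2 - 3) + 8 = -1 + 8 = 7)
(A*(-18))*(-5) = (7*(-18))*(-5) = -126*(-5) = 630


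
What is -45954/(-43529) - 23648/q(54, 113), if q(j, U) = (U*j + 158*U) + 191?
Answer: 80277446/1051094763 ≈ 0.076375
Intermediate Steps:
q(j, U) = 191 + 158*U + U*j (q(j, U) = (158*U + U*j) + 191 = 191 + 158*U + U*j)
-45954/(-43529) - 23648/q(54, 113) = -45954/(-43529) - 23648/(191 + 158*113 + 113*54) = -45954*(-1/43529) - 23648/(191 + 17854 + 6102) = 45954/43529 - 23648/24147 = 80277446/1051094763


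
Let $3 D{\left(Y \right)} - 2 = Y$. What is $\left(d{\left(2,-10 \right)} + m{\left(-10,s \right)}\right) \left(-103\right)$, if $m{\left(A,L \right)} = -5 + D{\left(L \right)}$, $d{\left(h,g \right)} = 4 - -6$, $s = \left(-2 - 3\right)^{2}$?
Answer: $-1442$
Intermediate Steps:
$s = 25$ ($s = \left(-5\right)^{2} = 25$)
$D{\left(Y \right)} = \frac{2}{3} + \frac{Y}{3}$
$d{\left(h,g \right)} = 10$ ($d{\left(h,g \right)} = 4 + 6 = 10$)
$m{\left(A,L \right)} = - \frac{13}{3} + \frac{L}{3}$ ($m{\left(A,L \right)} = -5 + \left(\frac{2}{3} + \frac{L}{3}\right) = - \frac{13}{3} + \frac{L}{3}$)
$\left(d{\left(2,-10 \right)} + m{\left(-10,s \right)}\right) \left(-103\right) = \left(10 + \left(- \frac{13}{3} + \frac{1}{3} \cdot 25\right)\right) \left(-103\right) = \left(10 + \left(- \frac{13}{3} + \frac{25}{3}\right)\right) \left(-103\right) = \left(10 + 4\right) \left(-103\right) = 14 \left(-103\right) = -1442$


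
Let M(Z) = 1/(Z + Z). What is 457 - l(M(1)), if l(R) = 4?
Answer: 453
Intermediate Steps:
M(Z) = 1/(2*Z)
457 - l(M(1)) = 457 - 1*4 = 457 - 4 = 453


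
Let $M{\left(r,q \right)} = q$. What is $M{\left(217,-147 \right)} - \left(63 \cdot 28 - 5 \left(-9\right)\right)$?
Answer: $-1956$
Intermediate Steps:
$M{\left(217,-147 \right)} - \left(63 \cdot 28 - 5 \left(-9\right)\right) = -147 - \left(63 \cdot 28 - 5 \left(-9\right)\right) = -147 - \left(1764 - -45\right) = -147 - \left(1764 + 45\right) = -147 - 1809 = -1956$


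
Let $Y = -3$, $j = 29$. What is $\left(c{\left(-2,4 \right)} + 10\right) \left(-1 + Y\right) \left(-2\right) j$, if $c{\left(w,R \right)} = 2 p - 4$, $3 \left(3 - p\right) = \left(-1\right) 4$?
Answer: $\frac{10208}{3} \approx 3402.7$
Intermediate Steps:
$p = \frac{13}{3}$ ($p = 3 - \frac{\left(-1\right) 4}{3} = 3 - - \frac{4}{3} = 3 + \frac{4}{3} = \frac{13}{3} \approx 4.3333$)
$c{\left(w,R \right)} = \frac{14}{3}$ ($c{\left(w,R \right)} = 2 \cdot \frac{13}{3} - 4 = \frac{26}{3} - 4 = \frac{14}{3}$)
$\left(c{\left(-2,4 \right)} + 10\right) \left(-1 + Y\right) \left(-2\right) j = \left(\frac{14}{3} + 10\right) \left(-1 - 3\right) \left(-2\right) 29 = \frac{44 \left(\left(-4\right) \left(-2\right)\right)}{3} \cdot 29 = \frac{44}{3} \cdot 8 \cdot 29 = \frac{352}{3} \cdot 29 = \frac{10208}{3}$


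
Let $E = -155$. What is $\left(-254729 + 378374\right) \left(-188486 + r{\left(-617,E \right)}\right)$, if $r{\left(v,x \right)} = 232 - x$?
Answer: $-23257500855$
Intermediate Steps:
$\left(-254729 + 378374\right) \left(-188486 + r{\left(-617,E \right)}\right) = \left(-254729 + 378374\right) \left(-188486 + \left(232 - -155\right)\right) = 123645 \left(-188486 + \left(232 + 155\right)\right) = 123645 \left(-188486 + 387\right) = 123645 \left(-188099\right) = -23257500855$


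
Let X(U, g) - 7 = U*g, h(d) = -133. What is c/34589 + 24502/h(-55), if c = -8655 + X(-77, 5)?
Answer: -848701067/4600337 ≈ -184.49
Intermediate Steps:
X(U, g) = 7 + U*g
c = -9033 (c = -8655 + (7 - 77*5) = -8655 + (7 - 385) = -8655 - 378 = -9033)
c/34589 + 24502/h(-55) = -9033/34589 + 24502/(-133) = -9033*1/34589 + 24502*(-1/133) = -9033/34589 - 24502/133 = -848701067/4600337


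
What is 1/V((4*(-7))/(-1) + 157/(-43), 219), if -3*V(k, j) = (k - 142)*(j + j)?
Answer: 43/738614 ≈ 5.8217e-5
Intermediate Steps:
V(k, j) = -2*j*(-142 + k)/3 (V(k, j) = -(k - 142)*(j + j)/3 = -(-142 + k)*2*j/3 = -2*j*(-142 + k)/3)
1/V((4*(-7))/(-1) + 157/(-43), 219) = 1/((2/3)*219*(142 - ((4*(-7))/(-1) + 157/(-43)))) = 1/((2/3)*219*(142 - (-28*(-1) + 157*(-1/43)))) = 1/((2/3)*219*(142 - (28 - 157/43))) = 1/((2/3)*219*(142 - 1*1047/43)) = 1/((2/3)*219*(142 - 1047/43)) = 1/((2/3)*219*(5059/43)) = 1/(738614/43) = 43/738614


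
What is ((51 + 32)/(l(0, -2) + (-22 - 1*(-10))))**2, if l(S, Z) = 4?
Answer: 6889/64 ≈ 107.64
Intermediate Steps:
((51 + 32)/(l(0, -2) + (-22 - 1*(-10))))**2 = ((51 + 32)/(4 + (-22 - 1*(-10))))**2 = (83/(4 + (-22 + 10)))**2 = (83/(4 - 12))**2 = (83/(-8))**2 = (83*(-1/8))**2 = (-83/8)**2 = 6889/64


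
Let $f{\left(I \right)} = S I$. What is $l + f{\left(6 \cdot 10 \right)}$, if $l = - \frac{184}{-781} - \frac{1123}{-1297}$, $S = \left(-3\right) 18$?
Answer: $- \frac{3280864969}{1012957} \approx -3238.9$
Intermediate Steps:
$S = -54$
$f{\left(I \right)} = - 54 I$
$l = \frac{1115711}{1012957}$ ($l = \left(-184\right) \left(- \frac{1}{781}\right) - - \frac{1123}{1297} = \frac{184}{781} + \frac{1123}{1297} = \frac{1115711}{1012957} \approx 1.1014$)
$l + f{\left(6 \cdot 10 \right)} = \frac{1115711}{1012957} - 54 \cdot 6 \cdot 10 = \frac{1115711}{1012957} - 3240 = - \frac{3280864969}{1012957}$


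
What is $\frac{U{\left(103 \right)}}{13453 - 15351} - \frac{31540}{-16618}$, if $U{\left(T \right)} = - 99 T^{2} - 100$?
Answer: $\frac{8757630279}{15770482} \approx 555.32$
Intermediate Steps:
$U{\left(T \right)} = -100 - 99 T^{2}$ ($U{\left(T \right)} = - 99 T^{2} - 100 = -100 - 99 T^{2}$)
$\frac{U{\left(103 \right)}}{13453 - 15351} - \frac{31540}{-16618} = \frac{-100 - 99 \cdot 103^{2}}{13453 - 15351} - \frac{31540}{-16618} = \frac{-100 - 1050291}{-1898} - - \frac{15770}{8309} = \left(-100 - 1050291\right) \left(- \frac{1}{1898}\right) + \frac{15770}{8309} = \left(-1050391\right) \left(- \frac{1}{1898}\right) + \frac{15770}{8309} = \frac{1050391}{1898} + \frac{15770}{8309} = \frac{8757630279}{15770482}$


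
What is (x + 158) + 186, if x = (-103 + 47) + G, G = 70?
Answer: 358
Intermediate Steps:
x = 14 (x = (-103 + 47) + 70 = -56 + 70 = 14)
(x + 158) + 186 = (14 + 158) + 186 = 172 + 186 = 358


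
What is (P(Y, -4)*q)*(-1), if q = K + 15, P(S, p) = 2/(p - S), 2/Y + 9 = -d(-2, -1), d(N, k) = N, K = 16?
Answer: 217/13 ≈ 16.692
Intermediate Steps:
Y = -2/7 (Y = 2/(-9 - 1*(-2)) = 2/(-9 + 2) = 2/(-7) = 2*(-⅐) = -2/7 ≈ -0.28571)
q = 31 (q = 16 + 15 = 31)
(P(Y, -4)*q)*(-1) = ((2/(-4 - 1*(-2/7)))*31)*(-1) = ((2/(-4 + 2/7))*31)*(-1) = ((2/(-26/7))*31)*(-1) = ((2*(-7/26))*31)*(-1) = -7/13*31*(-1) = -217/13*(-1) = 217/13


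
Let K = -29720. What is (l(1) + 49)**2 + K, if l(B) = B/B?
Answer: -27220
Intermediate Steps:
l(B) = 1
(l(1) + 49)**2 + K = (1 + 49)**2 - 29720 = 50**2 - 29720 = 2500 - 29720 = -27220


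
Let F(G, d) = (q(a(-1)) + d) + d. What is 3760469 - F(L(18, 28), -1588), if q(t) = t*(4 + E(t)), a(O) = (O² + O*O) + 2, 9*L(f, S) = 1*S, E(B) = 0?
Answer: 3763629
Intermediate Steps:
L(f, S) = S/9 (L(f, S) = (1*S)/9 = S/9)
a(O) = 2 + 2*O² (a(O) = (O² + O²) + 2 = 2*O² + 2 = 2 + 2*O²)
q(t) = 4*t (q(t) = t*(4 + 0) = t*4 = 4*t)
F(G, d) = 16 + 2*d (F(G, d) = (4*(2 + 2*(-1)²) + d) + d = (4*(2 + 2*1) + d) + d = (4*(2 + 2) + d) + d = (4*4 + d) + d = (16 + d) + d = 16 + 2*d)
3760469 - F(L(18, 28), -1588) = 3760469 - (16 + 2*(-1588)) = 3760469 - (16 - 3176) = 3760469 - 1*(-3160) = 3760469 + 3160 = 3763629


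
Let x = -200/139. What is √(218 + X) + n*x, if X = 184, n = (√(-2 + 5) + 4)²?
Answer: -3800/139 + √402 - 1600*√3/139 ≈ -27.225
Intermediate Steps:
x = -200/139 (x = -200*1/139 = -200/139 ≈ -1.4388)
n = (4 + √3)² (n = (√3 + 4)² = (4 + √3)² ≈ 32.856)
√(218 + X) + n*x = √(218 + 184) + (4 + √3)²*(-200/139) = √402 - 200*(4 + √3)²/139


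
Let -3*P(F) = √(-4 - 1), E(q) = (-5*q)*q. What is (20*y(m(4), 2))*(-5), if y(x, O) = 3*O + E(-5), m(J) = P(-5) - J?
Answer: 11900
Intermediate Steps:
E(q) = -5*q²
P(F) = -I*√5/3 (P(F) = -√(-4 - 1)/3 = -I*√5/3)
m(J) = -J - I*√5/3 (m(J) = -I*√5/3 - J = -J - I*√5/3)
y(x, O) = -125 + 3*O (y(x, O) = 3*O - 5*(-5)² = 3*O - 5*25 = 3*O - 125 = -125 + 3*O)
(20*y(m(4), 2))*(-5) = (20*(-125 + 3*2))*(-5) = (20*(-125 + 6))*(-5) = (20*(-119))*(-5) = -2380*(-5) = 11900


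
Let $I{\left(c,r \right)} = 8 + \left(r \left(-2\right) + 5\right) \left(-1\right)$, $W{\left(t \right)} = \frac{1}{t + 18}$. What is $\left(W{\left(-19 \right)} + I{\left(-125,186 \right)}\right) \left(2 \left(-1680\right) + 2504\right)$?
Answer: $-320144$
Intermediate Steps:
$W{\left(t \right)} = \frac{1}{18 + t}$
$I{\left(c,r \right)} = 3 + 2 r$ ($I{\left(c,r \right)} = 8 + \left(- 2 r + 5\right) \left(-1\right) = 8 + \left(5 - 2 r\right) \left(-1\right) = 8 + \left(-5 + 2 r\right) = 3 + 2 r$)
$\left(W{\left(-19 \right)} + I{\left(-125,186 \right)}\right) \left(2 \left(-1680\right) + 2504\right) = \left(\frac{1}{18 - 19} + \left(3 + 2 \cdot 186\right)\right) \left(2 \left(-1680\right) + 2504\right) = \left(\frac{1}{-1} + \left(3 + 372\right)\right) \left(-3360 + 2504\right) = \left(-1 + 375\right) \left(-856\right) = 374 \left(-856\right) = -320144$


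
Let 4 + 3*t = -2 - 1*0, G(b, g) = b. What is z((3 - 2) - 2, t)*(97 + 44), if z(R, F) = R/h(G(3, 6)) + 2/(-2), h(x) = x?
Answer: -188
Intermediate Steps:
t = -2 (t = -4/3 + (-2 - 1*0)/3 = -4/3 + (-2 + 0)/3 = -4/3 + (⅓)*(-2) = -4/3 - ⅔ = -2)
z(R, F) = -1 + R/3 (z(R, F) = R/3 + 2/(-2) = R*(⅓) + 2*(-½) = R/3 - 1 = -1 + R/3)
z((3 - 2) - 2, t)*(97 + 44) = (-1 + ((3 - 2) - 2)/3)*(97 + 44) = (-1 + (1 - 2)/3)*141 = (-1 + (⅓)*(-1))*141 = (-1 - ⅓)*141 = -4/3*141 = -188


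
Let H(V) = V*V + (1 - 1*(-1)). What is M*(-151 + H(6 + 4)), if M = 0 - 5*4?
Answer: 980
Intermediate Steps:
H(V) = 2 + V² (H(V) = V² + (1 + 1) = V² + 2 = 2 + V²)
M = -20 (M = 0 - 1*20 = 0 - 20 = -20)
M*(-151 + H(6 + 4)) = -20*(-151 + (2 + (6 + 4)²)) = -20*(-151 + (2 + 10²)) = -20*(-151 + (2 + 100)) = -20*(-151 + 102) = -20*(-49) = 980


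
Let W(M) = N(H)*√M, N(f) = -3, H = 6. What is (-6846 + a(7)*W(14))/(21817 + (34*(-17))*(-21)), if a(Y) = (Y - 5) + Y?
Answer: -6846/33955 - 27*√14/33955 ≈ -0.20460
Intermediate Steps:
a(Y) = -5 + 2*Y (a(Y) = (-5 + Y) + Y = -5 + 2*Y)
W(M) = -3*√M
(-6846 + a(7)*W(14))/(21817 + (34*(-17))*(-21)) = (-6846 + (-5 + 2*7)*(-3*√14))/(21817 + (34*(-17))*(-21)) = (-6846 + (-5 + 14)*(-3*√14))/(21817 - 578*(-21)) = (-6846 + 9*(-3*√14))/(21817 + 12138) = (-6846 - 27*√14)/33955 = (-6846 - 27*√14)*(1/33955) = -6846/33955 - 27*√14/33955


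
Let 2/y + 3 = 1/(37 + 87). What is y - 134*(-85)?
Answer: 4225442/371 ≈ 11389.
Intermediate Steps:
y = -248/371 (y = 2/(-3 + 1/(37 + 87)) = 2/(-3 + 1/124) = 2/(-371/124) = 2*(-124/371) = -248/371 ≈ -0.66846)
y - 134*(-85) = -248/371 - 134*(-85) = -248/371 + 11390 = 4225442/371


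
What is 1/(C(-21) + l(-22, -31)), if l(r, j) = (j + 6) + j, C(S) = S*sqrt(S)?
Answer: I/(7*(-8*I + 3*sqrt(21))) ≈ -0.0045172 + 0.0077627*I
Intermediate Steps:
C(S) = S**(3/2)
l(r, j) = 6 + 2*j (l(r, j) = (6 + j) + j = 6 + 2*j)
1/(C(-21) + l(-22, -31)) = 1/((-21)**(3/2) + (6 + 2*(-31))) = 1/(-21*I*sqrt(21) + (6 - 62)) = 1/(-21*I*sqrt(21) - 56) = 1/(-56 - 21*I*sqrt(21))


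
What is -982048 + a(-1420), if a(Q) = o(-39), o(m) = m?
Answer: -982087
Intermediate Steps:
a(Q) = -39
-982048 + a(-1420) = -982048 - 39 = -982087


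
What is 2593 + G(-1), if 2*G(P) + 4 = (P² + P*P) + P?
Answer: 5183/2 ≈ 2591.5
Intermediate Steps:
G(P) = -2 + P² + P/2 (G(P) = -2 + ((P² + P*P) + P)/2 = -2 + ((P² + P²) + P)/2 = -2 + (2*P² + P)/2 = -2 + (P + 2*P²)/2 = -2 + (P² + P/2) = -2 + P² + P/2)
2593 + G(-1) = 2593 + (-2 + (-1)² + (½)*(-1)) = 2593 + (-2 + 1 - ½) = 2593 - 3/2 = 5183/2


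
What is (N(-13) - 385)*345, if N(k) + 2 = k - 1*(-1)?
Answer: -137655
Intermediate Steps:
N(k) = -1 + k (N(k) = -2 + (k - 1*(-1)) = -2 + (k + 1) = -2 + (1 + k) = -1 + k)
(N(-13) - 385)*345 = ((-1 - 13) - 385)*345 = (-14 - 385)*345 = -399*345 = -137655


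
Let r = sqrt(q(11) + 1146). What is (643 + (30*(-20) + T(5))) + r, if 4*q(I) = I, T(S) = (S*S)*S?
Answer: 168 + sqrt(4595)/2 ≈ 201.89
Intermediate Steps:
T(S) = S**3 (T(S) = S**2*S = S**3)
q(I) = I/4
r = sqrt(4595)/2 (r = sqrt((1/4)*11 + 1146) = sqrt(11/4 + 1146) = sqrt(4595/4) = sqrt(4595)/2 ≈ 33.893)
(643 + (30*(-20) + T(5))) + r = (643 + (30*(-20) + 5**3)) + sqrt(4595)/2 = (643 + (-600 + 125)) + sqrt(4595)/2 = (643 - 475) + sqrt(4595)/2 = 168 + sqrt(4595)/2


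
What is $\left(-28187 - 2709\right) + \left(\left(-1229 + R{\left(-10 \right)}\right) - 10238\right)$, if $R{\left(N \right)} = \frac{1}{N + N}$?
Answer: $- \frac{847261}{20} \approx -42363.0$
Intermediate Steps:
$R{\left(N \right)} = \frac{1}{2 N}$
$\left(-28187 - 2709\right) + \left(\left(-1229 + R{\left(-10 \right)}\right) - 10238\right) = \left(-28187 - 2709\right) - \left(11467 + \frac{1}{20}\right) = -30896 + \left(\left(-1229 + \frac{1}{2} \left(- \frac{1}{10}\right)\right) - 10238\right) = -30896 - \frac{229341}{20} = - \frac{847261}{20}$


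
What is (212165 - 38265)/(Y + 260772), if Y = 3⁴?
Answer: 173900/260853 ≈ 0.66666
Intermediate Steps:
Y = 81
(212165 - 38265)/(Y + 260772) = (212165 - 38265)/(81 + 260772) = 173900/260853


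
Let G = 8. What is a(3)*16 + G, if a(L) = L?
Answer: 56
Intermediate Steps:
a(3)*16 + G = 3*16 + 8 = 48 + 8 = 56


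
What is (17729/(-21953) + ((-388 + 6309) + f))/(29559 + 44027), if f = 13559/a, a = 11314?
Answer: 1470732803703/18277014143812 ≈ 0.080469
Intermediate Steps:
f = 13559/11314 ≈ 1.1984
(17729/(-21953) + ((-388 + 6309) + f))/(29559 + 44027) = (17729/(-21953) + ((-388 + 6309) + 13559/11314))/(29559 + 44027) = (17729*(-1/21953) + (5921 + 13559/11314))/73586 = (-17729/21953 + 67003753/11314)*(1/73586) = (1470732803703/248376242)*(1/73586) = 1470732803703/18277014143812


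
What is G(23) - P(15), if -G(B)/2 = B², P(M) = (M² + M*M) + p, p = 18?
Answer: -1526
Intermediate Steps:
P(M) = 18 + 2*M² (P(M) = (M² + M*M) + 18 = (M² + M²) + 18 = 2*M² + 18 = 18 + 2*M²)
G(B) = -2*B²
G(23) - P(15) = -2*23² - (18 + 2*15²) = -2*529 - (18 + 2*225) = -1058 - (18 + 450) = -1058 - 1*468 = -1058 - 468 = -1526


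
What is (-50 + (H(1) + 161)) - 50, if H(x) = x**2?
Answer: 62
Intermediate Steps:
(-50 + (H(1) + 161)) - 50 = (-50 + (1**2 + 161)) - 50 = (-50 + (1 + 161)) - 50 = (-50 + 162) - 50 = 112 - 50 = 62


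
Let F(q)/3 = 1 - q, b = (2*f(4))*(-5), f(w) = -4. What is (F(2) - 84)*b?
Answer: -3480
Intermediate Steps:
b = 40 (b = (2*(-4))*(-5) = -8*(-5) = 40)
F(q) = 3 - 3*q (F(q) = 3*(1 - q) = 3 - 3*q)
(F(2) - 84)*b = ((3 - 3*2) - 84)*40 = ((3 - 6) - 84)*40 = (-3 - 84)*40 = -87*40 = -3480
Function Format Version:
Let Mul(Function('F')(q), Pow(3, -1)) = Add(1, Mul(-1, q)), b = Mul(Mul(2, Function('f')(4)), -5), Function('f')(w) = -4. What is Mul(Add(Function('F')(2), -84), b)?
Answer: -3480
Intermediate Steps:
b = 40 (b = Mul(Mul(2, -4), -5) = Mul(-8, -5) = 40)
Function('F')(q) = Add(3, Mul(-3, q)) (Function('F')(q) = Mul(3, Add(1, Mul(-1, q))) = Add(3, Mul(-3, q)))
Mul(Add(Function('F')(2), -84), b) = Mul(Add(Add(3, Mul(-3, 2)), -84), 40) = Mul(Add(Add(3, -6), -84), 40) = Mul(Add(-3, -84), 40) = Mul(-87, 40) = -3480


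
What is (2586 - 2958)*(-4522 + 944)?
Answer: 1331016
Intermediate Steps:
(2586 - 2958)*(-4522 + 944) = -372*(-3578) = 1331016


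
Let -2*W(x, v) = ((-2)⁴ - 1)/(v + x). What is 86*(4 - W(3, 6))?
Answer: 1247/3 ≈ 415.67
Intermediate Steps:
W(x, v) = -15/(2*(v + x)) (W(x, v) = -((-2)⁴ - 1)/(2*(v + x)) = -(16 - 1)/(2*(v + x)) = -15/(2*(v + x)))
86*(4 - W(3, 6)) = 86*(4 - (-15)/(2*6 + 2*3)) = 86*(4 - (-15)/(12 + 6)) = 86*(4 - (-15)/18) = 86*(4 - 1*(-⅚)) = 86*(4 + ⅚) = 86*(29/6) = 1247/3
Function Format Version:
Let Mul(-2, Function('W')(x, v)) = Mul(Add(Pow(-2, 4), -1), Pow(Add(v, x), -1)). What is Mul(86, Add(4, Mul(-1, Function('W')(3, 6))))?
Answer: Rational(1247, 3) ≈ 415.67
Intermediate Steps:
Function('W')(x, v) = Mul(Rational(-15, 2), Pow(Add(v, x), -1)) (Function('W')(x, v) = Mul(Rational(-1, 2), Mul(Add(Pow(-2, 4), -1), Pow(Add(v, x), -1))) = Mul(Rational(-1, 2), Mul(Add(16, -1), Pow(Add(v, x), -1))) = Mul(Rational(-1, 2), Mul(15, Pow(Add(v, x), -1))) = Mul(Rational(-15, 2), Pow(Add(v, x), -1)))
Mul(86, Add(4, Mul(-1, Function('W')(3, 6)))) = Mul(86, Add(4, Mul(-1, Mul(-15, Pow(Add(Mul(2, 6), Mul(2, 3)), -1))))) = Mul(86, Add(4, Mul(-1, Mul(-15, Pow(Add(12, 6), -1))))) = Mul(86, Add(4, Mul(-1, Mul(-15, Pow(18, -1))))) = Mul(86, Add(4, Mul(-1, Mul(-15, Rational(1, 18))))) = Mul(86, Add(4, Mul(-1, Rational(-5, 6)))) = Mul(86, Add(4, Rational(5, 6))) = Mul(86, Rational(29, 6)) = Rational(1247, 3)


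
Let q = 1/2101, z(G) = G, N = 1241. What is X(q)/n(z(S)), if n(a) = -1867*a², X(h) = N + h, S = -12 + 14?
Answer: -1303671/7845134 ≈ -0.16618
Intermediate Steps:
S = 2
q = 1/2101 ≈ 0.00047596
X(h) = 1241 + h
X(q)/n(z(S)) = (1241 + 1/2101)/((-1867*2²)) = 2607342/(2101*((-1867*4))) = (2607342/2101)/(-7468) = (2607342/2101)*(-1/7468) = -1303671/7845134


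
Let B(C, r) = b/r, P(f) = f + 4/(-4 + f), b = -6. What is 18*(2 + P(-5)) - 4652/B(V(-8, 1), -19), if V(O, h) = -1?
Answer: -44380/3 ≈ -14793.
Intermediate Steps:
P(f) = f + 4/(-4 + f)
B(C, r) = -6/r
18*(2 + P(-5)) - 4652/B(V(-8, 1), -19) = 18*(2 + (4 + (-5)² - 4*(-5))/(-4 - 5)) - 4652/((-6/(-19))) = 18*(2 + (4 + 25 + 20)/(-9)) - 4652/((-6*(-1/19))) = 18*(2 - ⅑*49) - 4652/6/19 = 18*(2 - 49/9) - 4652*19/6 = 18*(-31/9) - 44194/3 = -62 - 44194/3 = -44380/3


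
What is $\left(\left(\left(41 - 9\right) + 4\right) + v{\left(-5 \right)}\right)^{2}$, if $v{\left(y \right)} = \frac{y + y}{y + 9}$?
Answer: $\frac{4489}{4} \approx 1122.3$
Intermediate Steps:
$v{\left(y \right)} = \frac{2 y}{9 + y}$
$\left(\left(\left(41 - 9\right) + 4\right) + v{\left(-5 \right)}\right)^{2} = \left(\left(\left(41 - 9\right) + 4\right) + 2 \left(-5\right) \frac{1}{9 - 5}\right)^{2} = \left(\left(32 + 4\right) + 2 \left(-5\right) \frac{1}{4}\right)^{2} = \left(36 + 2 \left(-5\right) \frac{1}{4}\right)^{2} = \left(36 - \frac{5}{2}\right)^{2} = \left(\frac{67}{2}\right)^{2} = \frac{4489}{4}$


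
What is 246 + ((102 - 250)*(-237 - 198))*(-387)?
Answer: -24914814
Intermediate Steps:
246 + ((102 - 250)*(-237 - 198))*(-387) = 246 - 148*(-435)*(-387) = 246 + 64380*(-387) = 246 - 24915060 = -24914814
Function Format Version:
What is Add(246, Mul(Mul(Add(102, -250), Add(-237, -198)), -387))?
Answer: -24914814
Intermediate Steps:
Add(246, Mul(Mul(Add(102, -250), Add(-237, -198)), -387)) = Add(246, Mul(Mul(-148, -435), -387)) = Add(246, Mul(64380, -387)) = Add(246, -24915060) = -24914814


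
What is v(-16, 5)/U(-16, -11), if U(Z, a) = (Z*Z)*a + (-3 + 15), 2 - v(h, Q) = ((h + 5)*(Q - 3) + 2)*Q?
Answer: -51/1402 ≈ -0.036377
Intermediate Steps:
v(h, Q) = 2 - Q*(2 + (-3 + Q)*(5 + h)) (v(h, Q) = 2 - ((h + 5)*(Q - 3) + 2)*Q = 2 - ((5 + h)*(-3 + Q) + 2)*Q = 2 - ((-3 + Q)*(5 + h) + 2)*Q = 2 - (2 + (-3 + Q)*(5 + h))*Q = 2 - Q*(2 + (-3 + Q)*(5 + h)))
U(Z, a) = 12 + a*Z**2 (U(Z, a) = Z**2*a + 12 = a*Z**2 + 12 = 12 + a*Z**2)
v(-16, 5)/U(-16, -11) = (2 - 5*5**2 + 13*5 - 1*(-16)*5**2 + 3*5*(-16))/(12 - 11*(-16)**2) = (2 - 5*25 + 65 - 1*(-16)*25 - 240)/(12 - 11*256) = (2 - 125 + 65 + 400 - 240)/(12 - 2816) = 102/(-2804) = 102*(-1/2804) = -51/1402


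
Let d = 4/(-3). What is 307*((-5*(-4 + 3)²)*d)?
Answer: 6140/3 ≈ 2046.7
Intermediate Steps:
d = -4/3 (d = 4*(-⅓) = -4/3 ≈ -1.3333)
307*((-5*(-4 + 3)²)*d) = 307*(-5*(-4 + 3)²*(-4/3)) = 307*(-5*(-1)²*(-4/3)) = 307*(-5*1*(-4/3)) = 307*(-5*(-4/3)) = 307*(20/3) = 6140/3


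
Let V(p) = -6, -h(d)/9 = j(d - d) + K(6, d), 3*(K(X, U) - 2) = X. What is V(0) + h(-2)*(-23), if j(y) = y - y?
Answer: 822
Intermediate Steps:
K(X, U) = 2 + X/3
j(y) = 0
h(d) = -36 (h(d) = -9*(0 + (2 + (⅓)*6)) = -9*(0 + (2 + 2)) = -9*(0 + 4) = -9*4 = -36)
V(0) + h(-2)*(-23) = -6 - 36*(-23) = -6 + 828 = 822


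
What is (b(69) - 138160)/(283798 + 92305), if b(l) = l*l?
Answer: -19057/53729 ≈ -0.35469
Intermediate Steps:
b(l) = l**2
(b(69) - 138160)/(283798 + 92305) = (69**2 - 138160)/(283798 + 92305) = (4761 - 138160)/376103 = -133399*1/376103 = -19057/53729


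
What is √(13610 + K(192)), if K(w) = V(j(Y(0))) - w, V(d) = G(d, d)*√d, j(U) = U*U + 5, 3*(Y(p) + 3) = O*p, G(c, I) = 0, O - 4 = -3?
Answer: √13418 ≈ 115.84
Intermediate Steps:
O = 1 (O = 4 - 3 = 1)
Y(p) = -3 + p/3 (Y(p) = -3 + (1*p)/3 = -3 + p/3)
j(U) = 5 + U² (j(U) = U² + 5 = 5 + U²)
V(d) = 0 (V(d) = 0*√d = 0)
K(w) = -w (K(w) = 0 - w = -w)
√(13610 + K(192)) = √(13610 - 1*192) = √(13610 - 192) = √13418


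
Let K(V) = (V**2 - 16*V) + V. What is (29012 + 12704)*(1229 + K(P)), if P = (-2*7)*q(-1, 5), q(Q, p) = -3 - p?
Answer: 504471588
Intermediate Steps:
P = 112 (P = (-2*7)*(-3 - 1*5) = -14*(-3 - 5) = -14*(-8) = 112)
K(V) = V**2 - 15*V
(29012 + 12704)*(1229 + K(P)) = (29012 + 12704)*(1229 + 112*(-15 + 112)) = 41716*(1229 + 112*97) = 41716*(1229 + 10864) = 41716*12093 = 504471588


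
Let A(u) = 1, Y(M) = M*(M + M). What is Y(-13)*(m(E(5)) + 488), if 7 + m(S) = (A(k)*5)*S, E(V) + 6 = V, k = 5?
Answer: 160888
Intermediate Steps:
Y(M) = 2*M² (Y(M) = M*(2*M) = 2*M²)
E(V) = -6 + V
m(S) = -7 + 5*S (m(S) = -7 + (1*5)*S = -7 + 5*S)
Y(-13)*(m(E(5)) + 488) = (2*(-13)²)*((-7 + 5*(-6 + 5)) + 488) = (2*169)*((-7 + 5*(-1)) + 488) = 338*((-7 - 5) + 488) = 338*(-12 + 488) = 338*476 = 160888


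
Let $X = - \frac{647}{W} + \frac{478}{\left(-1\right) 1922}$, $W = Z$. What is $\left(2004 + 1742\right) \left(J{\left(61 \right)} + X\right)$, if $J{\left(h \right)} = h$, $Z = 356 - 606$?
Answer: $\frac{28501941091}{120125} \approx 2.3727 \cdot 10^{5}$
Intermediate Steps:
$Z = -250$ ($Z = 356 - 606 = -250$)
$W = -250$
$X = \frac{562017}{240250}$ ($X = - \frac{647}{-250} + \frac{478}{\left(-1\right) 1922} = \left(-647\right) \left(- \frac{1}{250}\right) + \frac{478}{-1922} = \frac{647}{250} + 478 \left(- \frac{1}{1922}\right) = \frac{647}{250} - \frac{239}{961} = \frac{562017}{240250} \approx 2.3393$)
$\left(2004 + 1742\right) \left(J{\left(61 \right)} + X\right) = \left(2004 + 1742\right) \left(61 + \frac{562017}{240250}\right) = 3746 \cdot \frac{15217267}{240250} = \frac{28501941091}{120125}$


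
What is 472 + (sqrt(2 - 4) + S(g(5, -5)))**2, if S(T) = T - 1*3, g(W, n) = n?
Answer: 534 - 16*I*sqrt(2) ≈ 534.0 - 22.627*I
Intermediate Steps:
S(T) = -3 + T (S(T) = T - 3 = -3 + T)
472 + (sqrt(2 - 4) + S(g(5, -5)))**2 = 472 + (sqrt(2 - 4) + (-3 - 5))**2 = 472 + (sqrt(-2) - 8)**2 = 472 + (I*sqrt(2) - 8)**2 = 472 + (-8 + I*sqrt(2))**2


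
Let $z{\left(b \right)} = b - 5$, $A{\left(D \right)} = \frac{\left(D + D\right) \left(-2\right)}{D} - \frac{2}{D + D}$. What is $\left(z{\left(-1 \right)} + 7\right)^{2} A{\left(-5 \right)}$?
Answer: $- \frac{19}{5} \approx -3.8$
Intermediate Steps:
$A{\left(D \right)} = -4 - \frac{1}{D}$ ($A{\left(D \right)} = \frac{2 D \left(-2\right)}{D} - \frac{2}{2 D} = \frac{\left(-4\right) D}{D} - 2 \frac{1}{2 D} = -4 - \frac{1}{D}$)
$z{\left(b \right)} = -5 + b$ ($z{\left(b \right)} = b - 5 = -5 + b$)
$\left(z{\left(-1 \right)} + 7\right)^{2} A{\left(-5 \right)} = \left(\left(-5 - 1\right) + 7\right)^{2} \left(-4 - \frac{1}{-5}\right) = \left(-6 + 7\right)^{2} \left(-4 - - \frac{1}{5}\right) = 1^{2} \left(-4 + \frac{1}{5}\right) = 1 \left(- \frac{19}{5}\right) = - \frac{19}{5}$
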